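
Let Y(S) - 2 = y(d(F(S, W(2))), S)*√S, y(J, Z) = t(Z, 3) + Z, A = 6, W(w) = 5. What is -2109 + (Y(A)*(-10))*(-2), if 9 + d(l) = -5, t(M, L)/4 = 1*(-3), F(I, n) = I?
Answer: -2069 - 120*√6 ≈ -2362.9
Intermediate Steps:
t(M, L) = -12 (t(M, L) = 4*(1*(-3)) = 4*(-3) = -12)
d(l) = -14 (d(l) = -9 - 5 = -14)
y(J, Z) = -12 + Z
Y(S) = 2 + √S*(-12 + S) (Y(S) = 2 + (-12 + S)*√S = 2 + √S*(-12 + S))
-2109 + (Y(A)*(-10))*(-2) = -2109 + ((2 + √6*(-12 + 6))*(-10))*(-2) = -2109 + ((2 + √6*(-6))*(-10))*(-2) = -2109 + ((2 - 6*√6)*(-10))*(-2) = -2109 + (-20 + 60*√6)*(-2) = -2109 + (40 - 120*√6) = -2069 - 120*√6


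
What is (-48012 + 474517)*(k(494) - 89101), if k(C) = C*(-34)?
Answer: -45165599985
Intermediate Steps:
k(C) = -34*C
(-48012 + 474517)*(k(494) - 89101) = (-48012 + 474517)*(-34*494 - 89101) = 426505*(-16796 - 89101) = 426505*(-105897) = -45165599985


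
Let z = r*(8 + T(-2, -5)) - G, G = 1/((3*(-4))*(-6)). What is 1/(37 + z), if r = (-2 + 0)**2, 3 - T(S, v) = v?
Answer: 72/7271 ≈ 0.0099024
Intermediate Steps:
T(S, v) = 3 - v
G = 1/72 (G = 1/(-12*(-6)) = 1/72 ≈ 0.013889)
r = 4 (r = (-2)**2 = 4)
z = 4607/72 (z = 4*(8 + (3 - 1*(-5))) - 1*1/72 = 4*(8 + (3 + 5)) - 1/72 = 4*(8 + 8) - 1/72 = 4*16 - 1/72 = 64 - 1/72 = 4607/72 ≈ 63.986)
1/(37 + z) = 1/(37 + 4607/72) = 1/(7271/72) = 72/7271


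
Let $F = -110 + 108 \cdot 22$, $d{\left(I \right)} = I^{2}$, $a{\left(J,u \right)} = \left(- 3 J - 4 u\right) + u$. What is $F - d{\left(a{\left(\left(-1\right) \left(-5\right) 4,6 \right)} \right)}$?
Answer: $-3818$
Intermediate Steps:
$a{\left(J,u \right)} = - 3 J - 3 u$ ($a{\left(J,u \right)} = \left(- 4 u - 3 J\right) + u = - 3 J - 3 u$)
$F = 2266$ ($F = -110 + 2376 = 2266$)
$F - d{\left(a{\left(\left(-1\right) \left(-5\right) 4,6 \right)} \right)} = 2266 - \left(- 3 \left(-1\right) \left(-5\right) 4 - 18\right)^{2} = 2266 - \left(- 3 \cdot 5 \cdot 4 - 18\right)^{2} = 2266 - \left(\left(-3\right) 20 - 18\right)^{2} = 2266 - \left(-60 - 18\right)^{2} = 2266 - \left(-78\right)^{2} = 2266 - 6084 = -3818$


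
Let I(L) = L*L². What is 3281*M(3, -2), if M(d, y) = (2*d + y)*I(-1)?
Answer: -13124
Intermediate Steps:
I(L) = L³
M(d, y) = -y - 2*d (M(d, y) = (2*d + y)*(-1)³ = (y + 2*d)*(-1) = -y - 2*d)
3281*M(3, -2) = 3281*(-1*(-2) - 2*3) = 3281*(2 - 6) = 3281*(-4) = -13124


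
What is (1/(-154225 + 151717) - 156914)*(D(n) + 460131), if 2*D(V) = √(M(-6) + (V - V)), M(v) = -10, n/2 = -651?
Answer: -60360032587001/836 - 393540313*I*√10/5016 ≈ -7.2201e+10 - 2.481e+5*I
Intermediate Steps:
n = -1302 (n = 2*(-651) = -1302)
D(V) = I*√10/2 (D(V) = √(-10 + (V - V))/2 = √(-10 + 0)/2 = √(-10)/2 = (I*√10)/2 = I*√10/2)
(1/(-154225 + 151717) - 156914)*(D(n) + 460131) = (1/(-154225 + 151717) - 156914)*(I*√10/2 + 460131) = (1/(-2508) - 156914)*(460131 + I*√10/2) = (-1/2508 - 156914)*(460131 + I*√10/2) = -393540313*(460131 + I*√10/2)/2508 = -60360032587001/836 - 393540313*I*√10/5016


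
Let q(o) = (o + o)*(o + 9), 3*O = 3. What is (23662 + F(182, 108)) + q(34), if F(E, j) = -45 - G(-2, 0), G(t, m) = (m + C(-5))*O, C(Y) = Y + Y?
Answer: 26551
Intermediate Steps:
C(Y) = 2*Y
O = 1 (O = (1/3)*3 = 1)
G(t, m) = -10 + m (G(t, m) = (m + 2*(-5))*1 = (m - 10)*1 = (-10 + m)*1 = -10 + m)
q(o) = 2*o*(9 + o) (q(o) = (2*o)*(9 + o) = 2*o*(9 + o))
F(E, j) = -35 (F(E, j) = -45 - (-10 + 0) = -45 - 1*(-10) = -45 + 10 = -35)
(23662 + F(182, 108)) + q(34) = (23662 - 35) + 2*34*(9 + 34) = 23627 + 2*34*43 = 23627 + 2924 = 26551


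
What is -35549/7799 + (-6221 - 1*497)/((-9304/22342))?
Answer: 292562223837/18140474 ≈ 16128.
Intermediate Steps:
-35549/7799 + (-6221 - 1*497)/((-9304/22342)) = -35549*1/7799 + (-6221 - 497)/((-9304*1/22342)) = -35549/7799 - 6718/(-4652/11171) = -35549/7799 - 6718*(-11171/4652) = -35549/7799 + 37523389/2326 = 292562223837/18140474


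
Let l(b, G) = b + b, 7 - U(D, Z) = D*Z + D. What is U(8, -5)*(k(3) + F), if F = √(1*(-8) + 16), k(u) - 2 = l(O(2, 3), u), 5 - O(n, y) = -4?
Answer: 780 + 78*√2 ≈ 890.31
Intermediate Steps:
O(n, y) = 9 (O(n, y) = 5 - 1*(-4) = 5 + 4 = 9)
U(D, Z) = 7 - D - D*Z (U(D, Z) = 7 - (D*Z + D) = 7 - (D + D*Z) = 7 + (-D - D*Z) = 7 - D - D*Z)
l(b, G) = 2*b
k(u) = 20 (k(u) = 2 + 2*9 = 2 + 18 = 20)
F = 2*√2 (F = √(-8 + 16) = √8 = 2*√2 ≈ 2.8284)
U(8, -5)*(k(3) + F) = (7 - 1*8 - 1*8*(-5))*(20 + 2*√2) = (7 - 8 + 40)*(20 + 2*√2) = 39*(20 + 2*√2) = 780 + 78*√2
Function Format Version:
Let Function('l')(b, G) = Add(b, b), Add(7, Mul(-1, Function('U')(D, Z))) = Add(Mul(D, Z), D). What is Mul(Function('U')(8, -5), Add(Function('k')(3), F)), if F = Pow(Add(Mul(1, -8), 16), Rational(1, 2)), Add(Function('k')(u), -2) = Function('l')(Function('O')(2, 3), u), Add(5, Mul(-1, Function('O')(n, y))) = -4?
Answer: Add(780, Mul(78, Pow(2, Rational(1, 2)))) ≈ 890.31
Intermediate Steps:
Function('O')(n, y) = 9 (Function('O')(n, y) = Add(5, Mul(-1, -4)) = Add(5, 4) = 9)
Function('U')(D, Z) = Add(7, Mul(-1, D), Mul(-1, D, Z)) (Function('U')(D, Z) = Add(7, Mul(-1, Add(Mul(D, Z), D))) = Add(7, Mul(-1, Add(D, Mul(D, Z)))) = Add(7, Add(Mul(-1, D), Mul(-1, D, Z))) = Add(7, Mul(-1, D), Mul(-1, D, Z)))
Function('l')(b, G) = Mul(2, b)
Function('k')(u) = 20 (Function('k')(u) = Add(2, Mul(2, 9)) = Add(2, 18) = 20)
F = Mul(2, Pow(2, Rational(1, 2))) (F = Pow(Add(-8, 16), Rational(1, 2)) = Pow(8, Rational(1, 2)) = Mul(2, Pow(2, Rational(1, 2))) ≈ 2.8284)
Mul(Function('U')(8, -5), Add(Function('k')(3), F)) = Mul(Add(7, Mul(-1, 8), Mul(-1, 8, -5)), Add(20, Mul(2, Pow(2, Rational(1, 2))))) = Mul(Add(7, -8, 40), Add(20, Mul(2, Pow(2, Rational(1, 2))))) = Mul(39, Add(20, Mul(2, Pow(2, Rational(1, 2))))) = Add(780, Mul(78, Pow(2, Rational(1, 2))))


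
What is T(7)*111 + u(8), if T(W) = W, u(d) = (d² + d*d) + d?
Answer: 913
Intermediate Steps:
u(d) = d + 2*d² (u(d) = (d² + d²) + d = 2*d² + d = d + 2*d²)
T(7)*111 + u(8) = 7*111 + 8*(1 + 2*8) = 777 + 8*(1 + 16) = 777 + 8*17 = 777 + 136 = 913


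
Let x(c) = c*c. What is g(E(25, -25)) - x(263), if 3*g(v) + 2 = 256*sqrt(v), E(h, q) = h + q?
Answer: -207509/3 ≈ -69170.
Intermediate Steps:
x(c) = c**2
g(v) = -2/3 + 256*sqrt(v)/3 (g(v) = -2/3 + (256*sqrt(v))/3 = -2/3 + 256*sqrt(v)/3)
g(E(25, -25)) - x(263) = (-2/3 + 256*sqrt(25 - 25)/3) - 1*263**2 = (-2/3 + 256*sqrt(0)/3) - 1*69169 = (-2/3 + (256/3)*0) - 69169 = (-2/3 + 0) - 69169 = -2/3 - 69169 = -207509/3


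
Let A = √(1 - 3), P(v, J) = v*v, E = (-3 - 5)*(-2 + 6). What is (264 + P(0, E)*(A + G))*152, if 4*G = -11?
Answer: 40128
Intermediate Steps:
E = -32 (E = -8*4 = -32)
P(v, J) = v²
G = -11/4 (G = (¼)*(-11) = -11/4 ≈ -2.7500)
A = I*√2 (A = √(-2) = I*√2 ≈ 1.4142*I)
(264 + P(0, E)*(A + G))*152 = (264 + 0²*(I*√2 - 11/4))*152 = (264 + 0*(-11/4 + I*√2))*152 = (264 + 0)*152 = 264*152 = 40128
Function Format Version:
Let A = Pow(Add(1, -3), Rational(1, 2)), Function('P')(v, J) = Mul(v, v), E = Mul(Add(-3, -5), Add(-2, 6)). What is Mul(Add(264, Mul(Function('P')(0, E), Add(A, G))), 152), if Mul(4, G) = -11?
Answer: 40128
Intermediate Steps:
E = -32 (E = Mul(-8, 4) = -32)
Function('P')(v, J) = Pow(v, 2)
G = Rational(-11, 4) (G = Mul(Rational(1, 4), -11) = Rational(-11, 4) ≈ -2.7500)
A = Mul(I, Pow(2, Rational(1, 2))) (A = Pow(-2, Rational(1, 2)) = Mul(I, Pow(2, Rational(1, 2))) ≈ Mul(1.4142, I))
Mul(Add(264, Mul(Function('P')(0, E), Add(A, G))), 152) = Mul(Add(264, Mul(Pow(0, 2), Add(Mul(I, Pow(2, Rational(1, 2))), Rational(-11, 4)))), 152) = Mul(Add(264, Mul(0, Add(Rational(-11, 4), Mul(I, Pow(2, Rational(1, 2)))))), 152) = Mul(Add(264, 0), 152) = Mul(264, 152) = 40128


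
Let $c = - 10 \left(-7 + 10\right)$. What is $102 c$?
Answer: $-3060$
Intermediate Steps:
$c = -30$ ($c = \left(-10\right) 3 = -30$)
$102 c = 102 \left(-30\right) = -3060$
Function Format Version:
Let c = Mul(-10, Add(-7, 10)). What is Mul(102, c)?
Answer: -3060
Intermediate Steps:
c = -30 (c = Mul(-10, 3) = -30)
Mul(102, c) = Mul(102, -30) = -3060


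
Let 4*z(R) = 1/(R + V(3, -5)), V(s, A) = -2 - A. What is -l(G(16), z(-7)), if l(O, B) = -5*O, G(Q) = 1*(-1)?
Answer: -5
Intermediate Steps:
G(Q) = -1
z(R) = 1/(4*(3 + R)) (z(R) = 1/(4*(R + (-2 - 1*(-5)))) = 1/(4*(R + (-2 + 5))) = 1/(4*(R + 3)) = 1/(4*(3 + R)))
-l(G(16), z(-7)) = -(-5)*(-1) = -1*5 = -5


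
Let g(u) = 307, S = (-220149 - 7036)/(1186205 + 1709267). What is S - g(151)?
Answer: -889137089/2895472 ≈ -307.08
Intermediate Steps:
S = -227185/2895472 ≈ -0.078462
S - g(151) = -227185/2895472 - 1*307 = -227185/2895472 - 307 = -889137089/2895472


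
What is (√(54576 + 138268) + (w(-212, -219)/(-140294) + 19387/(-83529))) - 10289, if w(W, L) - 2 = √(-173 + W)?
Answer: -60287787885925/5859308763 + 2*√48211 - I*√385/140294 ≈ -9850.1 - 0.00013986*I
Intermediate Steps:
w(W, L) = 2 + √(-173 + W)
(√(54576 + 138268) + (w(-212, -219)/(-140294) + 19387/(-83529))) - 10289 = (√(54576 + 138268) + ((2 + √(-173 - 212))/(-140294) + 19387/(-83529))) - 10289 = (√192844 + ((2 + √(-385))*(-1/140294) + 19387*(-1/83529))) - 10289 = (2*√48211 + ((2 + I*√385)*(-1/140294) - 19387/83529)) - 10289 = (2*√48211 + ((-1/70147 - I*√385/140294) - 19387/83529)) - 10289 = (2*√48211 + (-1360023418/5859308763 - I*√385/140294)) - 10289 = (-1360023418/5859308763 + 2*√48211 - I*√385/140294) - 10289 = -60287787885925/5859308763 + 2*√48211 - I*√385/140294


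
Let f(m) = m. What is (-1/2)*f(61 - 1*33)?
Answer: -14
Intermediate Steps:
(-1/2)*f(61 - 1*33) = (-1/2)*(61 - 1*33) = (-1*½)*(61 - 33) = -½*28 = -14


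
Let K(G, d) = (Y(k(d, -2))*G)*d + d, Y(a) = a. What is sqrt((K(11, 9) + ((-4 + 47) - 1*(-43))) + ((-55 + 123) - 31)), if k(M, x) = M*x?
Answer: 5*I*sqrt(66) ≈ 40.62*I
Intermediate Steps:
K(G, d) = d - 2*G*d**2 (K(G, d) = ((d*(-2))*G)*d + d = ((-2*d)*G)*d + d = (-2*G*d)*d + d = -2*G*d**2 + d = d - 2*G*d**2)
sqrt((K(11, 9) + ((-4 + 47) - 1*(-43))) + ((-55 + 123) - 31)) = sqrt((9*(1 - 2*11*9) + ((-4 + 47) - 1*(-43))) + ((-55 + 123) - 31)) = sqrt((9*(1 - 198) + (43 + 43)) + (68 - 31)) = sqrt((9*(-197) + 86) + 37) = sqrt((-1773 + 86) + 37) = sqrt(-1687 + 37) = sqrt(-1650) = 5*I*sqrt(66)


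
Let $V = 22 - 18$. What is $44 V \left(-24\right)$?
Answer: $-4224$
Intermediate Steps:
$V = 4$ ($V = 22 - 18 = 4$)
$44 V \left(-24\right) = 44 \cdot 4 \left(-24\right) = 176 \left(-24\right) = -4224$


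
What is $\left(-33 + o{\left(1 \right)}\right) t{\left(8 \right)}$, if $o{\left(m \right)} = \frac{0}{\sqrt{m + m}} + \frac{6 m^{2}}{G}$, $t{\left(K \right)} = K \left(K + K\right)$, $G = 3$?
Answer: $-3968$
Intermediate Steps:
$t{\left(K \right)} = 2 K^{2}$ ($t{\left(K \right)} = K 2 K = 2 K^{2}$)
$o{\left(m \right)} = 2 m^{2}$ ($o{\left(m \right)} = \frac{0}{\sqrt{m + m}} + \frac{6 m^{2}}{3} = \frac{0}{\sqrt{2 m}} + 6 m^{2} \cdot \frac{1}{3} = \frac{0}{\sqrt{2} \sqrt{m}} + 2 m^{2} = 0 \frac{\sqrt{2}}{2 \sqrt{m}} + 2 m^{2} = 0 + 2 m^{2} = 2 m^{2}$)
$\left(-33 + o{\left(1 \right)}\right) t{\left(8 \right)} = \left(-33 + 2 \cdot 1^{2}\right) 2 \cdot 8^{2} = \left(-33 + 2 \cdot 1\right) 2 \cdot 64 = \left(-33 + 2\right) 128 = \left(-31\right) 128 = -3968$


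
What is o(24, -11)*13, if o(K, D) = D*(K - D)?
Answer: -5005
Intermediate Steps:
o(24, -11)*13 = -11*(24 - 1*(-11))*13 = -11*(24 + 11)*13 = -11*35*13 = -385*13 = -5005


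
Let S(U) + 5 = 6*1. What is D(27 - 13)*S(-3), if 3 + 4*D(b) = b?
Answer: 11/4 ≈ 2.7500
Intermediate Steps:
D(b) = -¾ + b/4
S(U) = 1 (S(U) = -5 + 6*1 = -5 + 6 = 1)
D(27 - 13)*S(-3) = (-¾ + (27 - 13)/4)*1 = (-¾ + (¼)*14)*1 = (-¾ + 7/2)*1 = (11/4)*1 = 11/4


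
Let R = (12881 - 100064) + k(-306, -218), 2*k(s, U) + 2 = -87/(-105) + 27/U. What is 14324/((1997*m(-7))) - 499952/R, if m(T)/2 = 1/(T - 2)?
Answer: -70520723882614/2656853658611 ≈ -26.543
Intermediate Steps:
k(s, U) = -41/70 + 27/(2*U) (k(s, U) = -1 + (-87/(-105) + 27/U)/2 = -1 + (-87*(-1/105) + 27/U)/2 = -1 + (29/35 + 27/U)/2 = -1 + (29/70 + 27/(2*U)) = -41/70 + 27/(2*U))
m(T) = 2/(-2 + T) (m(T) = 2/(T - 2) = 2/(-2 + T))
R = -1330422463/15260 (R = (12881 - 100064) + (1/70)*(945 - 41*(-218))/(-218) = -87183 + (1/70)*(-1/218)*(945 + 8938) = -87183 + (1/70)*(-1/218)*9883 = -87183 - 9883/15260 = -1330422463/15260 ≈ -87184.)
14324/((1997*m(-7))) - 499952/R = 14324/((1997*(2/(-2 - 7)))) - 499952/(-1330422463/15260) = 14324/((1997*(2/(-9)))) - 499952*(-15260/1330422463) = 14324/((1997*(2*(-⅑)))) + 7629267520/1330422463 = 14324/((1997*(-2/9))) + 7629267520/1330422463 = 14324/(-3994/9) + 7629267520/1330422463 = 14324*(-9/3994) + 7629267520/1330422463 = -64458/1997 + 7629267520/1330422463 = -70520723882614/2656853658611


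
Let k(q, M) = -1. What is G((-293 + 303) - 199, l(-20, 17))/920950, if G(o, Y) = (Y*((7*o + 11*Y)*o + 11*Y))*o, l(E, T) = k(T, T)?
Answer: 9529947/184190 ≈ 51.740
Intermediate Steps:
l(E, T) = -1
G(o, Y) = Y*o*(11*Y + o*(7*o + 11*Y)) (G(o, Y) = (Y*(o*(7*o + 11*Y) + 11*Y))*o = (Y*(11*Y + o*(7*o + 11*Y)))*o = Y*o*(11*Y + o*(7*o + 11*Y)))
G((-293 + 303) - 199, l(-20, 17))/920950 = -((-293 + 303) - 199)*(7*((-293 + 303) - 199)**2 + 11*(-1) + 11*(-1)*((-293 + 303) - 199))/920950 = -(10 - 199)*(7*(10 - 199)**2 - 11 + 11*(-1)*(10 - 199))*(1/920950) = -1*(-189)*(7*(-189)**2 - 11 + 11*(-1)*(-189))*(1/920950) = -1*(-189)*(7*35721 - 11 + 2079)*(1/920950) = -1*(-189)*(250047 - 11 + 2079)*(1/920950) = -1*(-189)*252115*(1/920950) = 47649735*(1/920950) = 9529947/184190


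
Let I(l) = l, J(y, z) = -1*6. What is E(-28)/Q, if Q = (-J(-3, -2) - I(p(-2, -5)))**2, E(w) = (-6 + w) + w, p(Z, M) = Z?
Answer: -31/32 ≈ -0.96875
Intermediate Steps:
J(y, z) = -6
E(w) = -6 + 2*w
Q = 64 (Q = (-1*(-6) - 1*(-2))**2 = (6 + 2)**2 = 8**2 = 64)
E(-28)/Q = (-6 + 2*(-28))/64 = (-6 - 56)*(1/64) = -62*1/64 = -31/32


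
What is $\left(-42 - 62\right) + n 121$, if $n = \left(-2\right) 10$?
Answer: $-2524$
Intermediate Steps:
$n = -20$
$\left(-42 - 62\right) + n 121 = \left(-42 - 62\right) - 2420 = -104 - 2420 = -2524$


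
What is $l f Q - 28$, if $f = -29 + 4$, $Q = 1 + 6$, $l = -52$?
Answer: $9072$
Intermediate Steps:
$Q = 7$
$f = -25$
$l f Q - 28 = - 52 \left(\left(-25\right) 7\right) - 28 = \left(-52\right) \left(-175\right) - 28 = 9100 - 28 = 9072$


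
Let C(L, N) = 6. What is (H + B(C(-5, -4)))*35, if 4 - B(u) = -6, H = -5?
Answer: 175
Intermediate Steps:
B(u) = 10 (B(u) = 4 - 1*(-6) = 4 + 6 = 10)
(H + B(C(-5, -4)))*35 = (-5 + 10)*35 = 5*35 = 175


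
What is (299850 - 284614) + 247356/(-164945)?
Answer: 2512854664/164945 ≈ 15235.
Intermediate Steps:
(299850 - 284614) + 247356/(-164945) = 15236 + 247356*(-1/164945) = 15236 - 247356/164945 = 2512854664/164945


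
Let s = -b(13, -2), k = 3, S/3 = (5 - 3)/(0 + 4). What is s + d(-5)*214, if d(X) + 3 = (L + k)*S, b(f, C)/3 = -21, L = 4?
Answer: 1668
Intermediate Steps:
b(f, C) = -63 (b(f, C) = 3*(-21) = -63)
S = 3/2 (S = 3*((5 - 3)/(0 + 4)) = 3*(2/4) = 3*(2*(¼)) = 3*(½) = 3/2 ≈ 1.5000)
d(X) = 15/2 (d(X) = -3 + (4 + 3)*(3/2) = -3 + 7*(3/2) = -3 + 21/2 = 15/2)
s = 63 (s = -1*(-63) = 63)
s + d(-5)*214 = 63 + (15/2)*214 = 63 + 1605 = 1668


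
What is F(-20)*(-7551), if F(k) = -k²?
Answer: 3020400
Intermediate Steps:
F(-20)*(-7551) = -1*(-20)²*(-7551) = -1*400*(-7551) = -400*(-7551) = 3020400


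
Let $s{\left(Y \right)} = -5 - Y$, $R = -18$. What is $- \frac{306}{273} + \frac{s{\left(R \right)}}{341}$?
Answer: $- \frac{33599}{31031} \approx -1.0828$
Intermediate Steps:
$- \frac{306}{273} + \frac{s{\left(R \right)}}{341} = - \frac{306}{273} + \frac{-5 - -18}{341} = \left(-306\right) \frac{1}{273} + \left(-5 + 18\right) \frac{1}{341} = - \frac{102}{91} + 13 \cdot \frac{1}{341} = - \frac{102}{91} + \frac{13}{341} = - \frac{33599}{31031}$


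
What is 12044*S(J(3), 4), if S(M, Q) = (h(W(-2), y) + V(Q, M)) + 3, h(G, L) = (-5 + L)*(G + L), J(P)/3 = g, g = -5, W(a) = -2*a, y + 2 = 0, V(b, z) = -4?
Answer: -180660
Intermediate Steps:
y = -2 (y = -2 + 0 = -2)
J(P) = -15 (J(P) = 3*(-5) = -15)
S(M, Q) = -15 (S(M, Q) = (((-2)² - (-10)*(-2) - 5*(-2) - 2*(-2)*(-2)) - 4) + 3 = ((4 - 5*4 + 10 + 4*(-2)) - 4) + 3 = ((4 - 20 + 10 - 8) - 4) + 3 = (-14 - 4) + 3 = -18 + 3 = -15)
12044*S(J(3), 4) = 12044*(-15) = -180660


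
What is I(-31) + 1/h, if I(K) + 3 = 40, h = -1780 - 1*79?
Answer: 68782/1859 ≈ 36.999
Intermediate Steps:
h = -1859 (h = -1780 - 79 = -1859)
I(K) = 37 (I(K) = -3 + 40 = 37)
I(-31) + 1/h = 37 + 1/(-1859) = 37 - 1/1859 = 68782/1859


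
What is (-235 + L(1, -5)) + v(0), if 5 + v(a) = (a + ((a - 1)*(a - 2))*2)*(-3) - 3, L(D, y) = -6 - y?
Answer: -256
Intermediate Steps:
v(a) = -8 - 3*a - 6*(-1 + a)*(-2 + a) (v(a) = -5 + ((a + ((a - 1)*(a - 2))*2)*(-3) - 3) = -5 + ((a + ((-1 + a)*(-2 + a))*2)*(-3) - 3) = -5 + ((a + 2*(-1 + a)*(-2 + a))*(-3) - 3) = -5 + ((-3*a - 6*(-1 + a)*(-2 + a)) - 3) = -5 + (-3 - 3*a - 6*(-1 + a)*(-2 + a)) = -8 - 3*a - 6*(-1 + a)*(-2 + a))
(-235 + L(1, -5)) + v(0) = (-235 + (-6 - 1*(-5))) + (-20 - 6*0² + 15*0) = (-235 + (-6 + 5)) + (-20 - 6*0 + 0) = (-235 - 1) + (-20 + 0 + 0) = -236 - 20 = -256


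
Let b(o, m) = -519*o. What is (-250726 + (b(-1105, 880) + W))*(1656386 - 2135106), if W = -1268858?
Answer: 452911726080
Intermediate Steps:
(-250726 + (b(-1105, 880) + W))*(1656386 - 2135106) = (-250726 + (-519*(-1105) - 1268858))*(1656386 - 2135106) = (-250726 + (573495 - 1268858))*(-478720) = (-250726 - 695363)*(-478720) = -946089*(-478720) = 452911726080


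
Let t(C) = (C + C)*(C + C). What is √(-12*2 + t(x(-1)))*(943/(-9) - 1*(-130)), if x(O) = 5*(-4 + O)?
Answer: 454*√619/9 ≈ 1255.0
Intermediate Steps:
x(O) = -20 + 5*O
t(C) = 4*C² (t(C) = (2*C)*(2*C) = 4*C²)
√(-12*2 + t(x(-1)))*(943/(-9) - 1*(-130)) = √(-12*2 + 4*(-20 + 5*(-1))²)*(943/(-9) - 1*(-130)) = √(-24 + 4*(-20 - 5)²)*(943*(-⅑) + 130) = √(-24 + 4*(-25)²)*(-943/9 + 130) = √(-24 + 4*625)*(227/9) = √(-24 + 2500)*(227/9) = √2476*(227/9) = (2*√619)*(227/9) = 454*√619/9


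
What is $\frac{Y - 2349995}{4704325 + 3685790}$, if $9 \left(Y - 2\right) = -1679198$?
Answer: $- \frac{4565827}{15102207} \approx -0.30233$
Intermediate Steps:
$Y = - \frac{1679180}{9}$ ($Y = 2 + \frac{1}{9} \left(-1679198\right) = 2 - \frac{1679198}{9} = - \frac{1679180}{9} \approx -1.8658 \cdot 10^{5}$)
$\frac{Y - 2349995}{4704325 + 3685790} = \frac{- \frac{1679180}{9} - 2349995}{4704325 + 3685790} = - \frac{22829135}{9 \cdot 8390115} = \left(- \frac{22829135}{9}\right) \frac{1}{8390115} = - \frac{4565827}{15102207}$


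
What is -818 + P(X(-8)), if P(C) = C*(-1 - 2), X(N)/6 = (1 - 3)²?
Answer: -890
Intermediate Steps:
X(N) = 24 (X(N) = 6*(1 - 3)² = 6*(-2)² = 6*4 = 24)
P(C) = -3*C (P(C) = C*(-3) = -3*C)
-818 + P(X(-8)) = -818 - 3*24 = -818 - 72 = -890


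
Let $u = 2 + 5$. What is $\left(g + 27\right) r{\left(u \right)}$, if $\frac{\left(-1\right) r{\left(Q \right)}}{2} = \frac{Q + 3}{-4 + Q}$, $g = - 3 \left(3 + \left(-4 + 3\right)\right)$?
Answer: $-140$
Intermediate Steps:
$u = 7$
$g = -6$ ($g = - 3 \left(3 - 1\right) = \left(-3\right) 2 = -6$)
$r{\left(Q \right)} = - \frac{2 \left(3 + Q\right)}{-4 + Q}$ ($r{\left(Q \right)} = - 2 \frac{Q + 3}{-4 + Q} = - 2 \frac{3 + Q}{-4 + Q} = - \frac{2 \left(3 + Q\right)}{-4 + Q}$)
$\left(g + 27\right) r{\left(u \right)} = \left(-6 + 27\right) \frac{2 \left(-3 - 7\right)}{-4 + 7} = 21 \frac{2 \left(-3 - 7\right)}{3} = 21 \cdot 2 \cdot \frac{1}{3} \left(-10\right) = 21 \left(- \frac{20}{3}\right) = -140$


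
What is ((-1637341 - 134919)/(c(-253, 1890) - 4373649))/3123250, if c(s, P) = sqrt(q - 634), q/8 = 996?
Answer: 775124317674/5974404198984060775 + 177226*sqrt(7334)/5974404198984060775 ≈ 1.2974e-7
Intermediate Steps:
q = 7968 (q = 8*996 = 7968)
c(s, P) = sqrt(7334) (c(s, P) = sqrt(7968 - 634) = sqrt(7334))
((-1637341 - 134919)/(c(-253, 1890) - 4373649))/3123250 = ((-1637341 - 134919)/(sqrt(7334) - 4373649))/3123250 = -1772260/(-4373649 + sqrt(7334))*(1/3123250) = -177226/(312325*(-4373649 + sqrt(7334)))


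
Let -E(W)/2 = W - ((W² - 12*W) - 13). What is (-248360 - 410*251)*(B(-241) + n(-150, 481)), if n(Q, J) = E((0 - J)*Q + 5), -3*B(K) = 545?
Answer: -3657005865318330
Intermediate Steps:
E(W) = -26 - 26*W + 2*W² (E(W) = -2*(W - ((W² - 12*W) - 13)) = -2*(W - (-13 + W² - 12*W)) = -2*(W + (13 - W² + 12*W)) = -2*(13 - W² + 13*W) = -26 - 26*W + 2*W²)
B(K) = -545/3 (B(K) = -⅓*545 = -545/3)
n(Q, J) = -156 + 2*(5 - J*Q)² + 26*J*Q (n(Q, J) = -26 - 26*((0 - J)*Q + 5) + 2*((0 - J)*Q + 5)² = -26 - 26*((-J)*Q + 5) + 2*((-J)*Q + 5)² = -26 - 26*(-J*Q + 5) + 2*(-J*Q + 5)² = -26 - 26*(5 - J*Q) + 2*(5 - J*Q)² = -26 + (-130 + 26*J*Q) + 2*(5 - J*Q)² = -156 + 2*(5 - J*Q)² + 26*J*Q)
(-248360 - 410*251)*(B(-241) + n(-150, 481)) = (-248360 - 410*251)*(-545/3 + (-156 + 2*(-5 + 481*(-150))² + 26*481*(-150))) = (-248360 - 102910)*(-545/3 + (-156 + 2*(-5 - 72150)² - 1875900)) = -351270*(-545/3 + (-156 + 2*(-72155)² - 1875900)) = -351270*(-545/3 + (-156 + 2*5206344025 - 1875900)) = -351270*(-545/3 + (-156 + 10412688050 - 1875900)) = -351270*(-545/3 + 10410811994) = -351270*31232435437/3 = -3657005865318330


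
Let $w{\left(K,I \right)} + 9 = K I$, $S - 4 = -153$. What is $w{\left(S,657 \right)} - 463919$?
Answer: $-561821$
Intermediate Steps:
$S = -149$ ($S = 4 - 153 = -149$)
$w{\left(K,I \right)} = -9 + I K$ ($w{\left(K,I \right)} = -9 + K I = -9 + I K$)
$w{\left(S,657 \right)} - 463919 = \left(-9 + 657 \left(-149\right)\right) - 463919 = \left(-9 - 97893\right) - 463919 = -97902 - 463919 = -561821$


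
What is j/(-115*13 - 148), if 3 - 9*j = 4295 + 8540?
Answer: 12832/14787 ≈ 0.86779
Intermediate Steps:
j = -12832/9 (j = ⅓ - (4295 + 8540)/9 = ⅓ - ⅑*12835 = ⅓ - 12835/9 = -12832/9 ≈ -1425.8)
j/(-115*13 - 148) = -12832/(9*(-115*13 - 148)) = -12832/(9*(-1495 - 148)) = -12832/9/(-1643) = -12832/9*(-1/1643) = 12832/14787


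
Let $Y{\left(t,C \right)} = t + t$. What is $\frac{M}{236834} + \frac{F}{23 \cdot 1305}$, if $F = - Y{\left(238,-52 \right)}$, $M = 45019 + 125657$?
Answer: $\frac{2505053578}{3554286255} \approx 0.7048$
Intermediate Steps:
$Y{\left(t,C \right)} = 2 t$
$M = 170676$
$F = -476$ ($F = - 2 \cdot 238 = \left(-1\right) 476 = -476$)
$\frac{M}{236834} + \frac{F}{23 \cdot 1305} = \frac{170676}{236834} - \frac{476}{23 \cdot 1305} = 170676 \cdot \frac{1}{236834} - \frac{476}{30015} = \frac{85338}{118417} - \frac{476}{30015} = \frac{2505053578}{3554286255}$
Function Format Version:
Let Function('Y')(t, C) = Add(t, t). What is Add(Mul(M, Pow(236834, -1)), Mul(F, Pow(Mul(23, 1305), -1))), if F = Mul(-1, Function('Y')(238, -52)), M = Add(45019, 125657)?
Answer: Rational(2505053578, 3554286255) ≈ 0.70480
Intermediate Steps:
Function('Y')(t, C) = Mul(2, t)
M = 170676
F = -476 (F = Mul(-1, Mul(2, 238)) = Mul(-1, 476) = -476)
Add(Mul(M, Pow(236834, -1)), Mul(F, Pow(Mul(23, 1305), -1))) = Add(Mul(170676, Pow(236834, -1)), Mul(-476, Pow(Mul(23, 1305), -1))) = Add(Mul(170676, Rational(1, 236834)), Mul(-476, Pow(30015, -1))) = Add(Rational(85338, 118417), Mul(-476, Rational(1, 30015))) = Add(Rational(85338, 118417), Rational(-476, 30015)) = Rational(2505053578, 3554286255)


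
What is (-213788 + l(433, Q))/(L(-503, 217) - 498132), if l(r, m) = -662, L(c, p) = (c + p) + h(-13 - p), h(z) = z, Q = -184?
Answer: 107225/249324 ≈ 0.43006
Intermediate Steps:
L(c, p) = -13 + c (L(c, p) = (c + p) + (-13 - p) = -13 + c)
(-213788 + l(433, Q))/(L(-503, 217) - 498132) = (-213788 - 662)/((-13 - 503) - 498132) = -214450/(-516 - 498132) = -214450/(-498648) = -214450*(-1/498648) = 107225/249324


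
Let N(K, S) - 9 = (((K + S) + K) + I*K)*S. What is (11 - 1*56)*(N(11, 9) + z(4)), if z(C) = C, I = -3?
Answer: 225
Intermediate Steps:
N(K, S) = 9 + S*(S - K) (N(K, S) = 9 + (((K + S) + K) - 3*K)*S = 9 + ((S + 2*K) - 3*K)*S = 9 + (S - K)*S = 9 + S*(S - K))
(11 - 1*56)*(N(11, 9) + z(4)) = (11 - 1*56)*((9 + 9² - 1*11*9) + 4) = (11 - 56)*((9 + 81 - 99) + 4) = -45*(-9 + 4) = -45*(-5) = 225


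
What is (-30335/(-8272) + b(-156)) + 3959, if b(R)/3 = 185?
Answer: 37370143/8272 ≈ 4517.7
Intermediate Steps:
b(R) = 555 (b(R) = 3*185 = 555)
(-30335/(-8272) + b(-156)) + 3959 = (-30335/(-8272) + 555) + 3959 = (-30335*(-1/8272) + 555) + 3959 = (30335/8272 + 555) + 3959 = 4621295/8272 + 3959 = 37370143/8272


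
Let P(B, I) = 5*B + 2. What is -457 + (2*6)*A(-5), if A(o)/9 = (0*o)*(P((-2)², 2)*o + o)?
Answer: -457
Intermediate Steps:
P(B, I) = 2 + 5*B
A(o) = 0 (A(o) = 9*((0*o)*((2 + 5*(-2)²)*o + o)) = 9*(0*((2 + 5*4)*o + o)) = 9*(0*((2 + 20)*o + o)) = 9*(0*(22*o + o)) = 9*(0*(23*o)) = 9*0 = 0)
-457 + (2*6)*A(-5) = -457 + (2*6)*0 = -457 + 12*0 = -457 + 0 = -457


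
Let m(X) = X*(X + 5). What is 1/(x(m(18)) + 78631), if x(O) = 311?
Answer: 1/78942 ≈ 1.2668e-5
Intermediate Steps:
m(X) = X*(5 + X)
1/(x(m(18)) + 78631) = 1/(311 + 78631) = 1/78942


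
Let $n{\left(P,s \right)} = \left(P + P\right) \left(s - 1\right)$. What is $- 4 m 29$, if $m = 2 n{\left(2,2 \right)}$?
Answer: $-928$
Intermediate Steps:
$n{\left(P,s \right)} = 2 P \left(-1 + s\right)$
$m = 8$ ($m = 2 \cdot 2 \cdot 2 \left(-1 + 2\right) = 2 \cdot 2 \cdot 2 \cdot 1 = 2 \cdot 4 = 8$)
$- 4 m 29 = \left(-4\right) 8 \cdot 29 = \left(-32\right) 29 = -928$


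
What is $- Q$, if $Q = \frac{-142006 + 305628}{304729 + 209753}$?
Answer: $- \frac{81811}{257241} \approx -0.31803$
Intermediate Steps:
$Q = \frac{81811}{257241}$ ($Q = \frac{163622}{514482} = 163622 \cdot \frac{1}{514482} = \frac{81811}{257241} \approx 0.31803$)
$- Q = \left(-1\right) \frac{81811}{257241} = - \frac{81811}{257241}$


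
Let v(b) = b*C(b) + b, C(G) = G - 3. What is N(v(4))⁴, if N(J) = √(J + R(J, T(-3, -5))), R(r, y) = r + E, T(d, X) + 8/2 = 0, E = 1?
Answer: 289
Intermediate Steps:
C(G) = -3 + G
T(d, X) = -4 (T(d, X) = -4 + 0 = -4)
R(r, y) = 1 + r (R(r, y) = r + 1 = 1 + r)
v(b) = b + b*(-3 + b) (v(b) = b*(-3 + b) + b = b + b*(-3 + b))
N(J) = √(1 + 2*J) (N(J) = √(J + (1 + J)) = √(1 + 2*J))
N(v(4))⁴ = (√(1 + 2*(4*(-2 + 4))))⁴ = (√(1 + 2*(4*2)))⁴ = (√(1 + 2*8))⁴ = (√(1 + 16))⁴ = (√17)⁴ = 289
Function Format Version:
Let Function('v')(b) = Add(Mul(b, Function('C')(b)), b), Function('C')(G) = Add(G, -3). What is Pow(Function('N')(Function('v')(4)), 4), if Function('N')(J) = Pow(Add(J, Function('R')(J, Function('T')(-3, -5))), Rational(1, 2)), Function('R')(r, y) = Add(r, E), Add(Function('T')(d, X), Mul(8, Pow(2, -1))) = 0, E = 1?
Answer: 289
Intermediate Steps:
Function('C')(G) = Add(-3, G)
Function('T')(d, X) = -4 (Function('T')(d, X) = Add(-4, 0) = -4)
Function('R')(r, y) = Add(1, r) (Function('R')(r, y) = Add(r, 1) = Add(1, r))
Function('v')(b) = Add(b, Mul(b, Add(-3, b))) (Function('v')(b) = Add(Mul(b, Add(-3, b)), b) = Add(b, Mul(b, Add(-3, b))))
Function('N')(J) = Pow(Add(1, Mul(2, J)), Rational(1, 2)) (Function('N')(J) = Pow(Add(J, Add(1, J)), Rational(1, 2)) = Pow(Add(1, Mul(2, J)), Rational(1, 2)))
Pow(Function('N')(Function('v')(4)), 4) = Pow(Pow(Add(1, Mul(2, Mul(4, Add(-2, 4)))), Rational(1, 2)), 4) = Pow(Pow(Add(1, Mul(2, Mul(4, 2))), Rational(1, 2)), 4) = Pow(Pow(Add(1, Mul(2, 8)), Rational(1, 2)), 4) = Pow(Pow(Add(1, 16), Rational(1, 2)), 4) = Pow(Pow(17, Rational(1, 2)), 4) = 289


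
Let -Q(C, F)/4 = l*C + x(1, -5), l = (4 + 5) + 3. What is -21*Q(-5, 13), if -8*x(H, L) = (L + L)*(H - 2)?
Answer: -5145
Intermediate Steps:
x(H, L) = -L*(-2 + H)/4 (x(H, L) = -(L + L)*(H - 2)/8 = -2*L*(-2 + H)/8 = -L*(-2 + H)/4)
l = 12 (l = 9 + 3 = 12)
Q(C, F) = 5 - 48*C (Q(C, F) = -4*(12*C + (1/4)*(-5)*(2 - 1*1)) = -4*(12*C + (1/4)*(-5)*(2 - 1)) = -4*(12*C + (1/4)*(-5)*1) = -4*(12*C - 5/4) = -4*(-5/4 + 12*C) = 5 - 48*C)
-21*Q(-5, 13) = -21*(5 - 48*(-5)) = -21*(5 + 240) = -21*245 = -5145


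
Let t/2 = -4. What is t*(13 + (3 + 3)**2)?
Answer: -392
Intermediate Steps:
t = -8 (t = 2*(-4) = -8)
t*(13 + (3 + 3)**2) = -8*(13 + (3 + 3)**2) = -8*(13 + 6**2) = -8*(13 + 36) = -8*49 = -392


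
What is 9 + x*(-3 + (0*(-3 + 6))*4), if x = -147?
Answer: 450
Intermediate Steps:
9 + x*(-3 + (0*(-3 + 6))*4) = 9 - 147*(-3 + (0*(-3 + 6))*4) = 9 - 147*(-3 + (0*3)*4) = 9 - 147*(-3 + 0*4) = 9 - 147*(-3 + 0) = 9 - 147*(-3) = 9 + 441 = 450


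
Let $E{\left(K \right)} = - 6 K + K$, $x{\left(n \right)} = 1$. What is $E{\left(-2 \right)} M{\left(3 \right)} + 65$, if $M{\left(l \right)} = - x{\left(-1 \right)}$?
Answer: $55$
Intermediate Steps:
$M{\left(l \right)} = -1$ ($M{\left(l \right)} = \left(-1\right) 1 = -1$)
$E{\left(K \right)} = - 5 K$
$E{\left(-2 \right)} M{\left(3 \right)} + 65 = \left(-5\right) \left(-2\right) \left(-1\right) + 65 = 10 \left(-1\right) + 65 = -10 + 65 = 55$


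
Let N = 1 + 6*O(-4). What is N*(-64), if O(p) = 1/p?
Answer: 32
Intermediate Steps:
O(p) = 1/p
N = -½ (N = 1 + 6/(-4) = 1 + 6*(-¼) = 1 - 3/2 = -½ ≈ -0.50000)
N*(-64) = -½*(-64) = 32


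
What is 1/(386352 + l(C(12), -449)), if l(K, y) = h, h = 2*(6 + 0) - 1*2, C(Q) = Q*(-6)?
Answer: 1/386362 ≈ 2.5882e-6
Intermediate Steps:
C(Q) = -6*Q
h = 10 (h = 2*6 - 2 = 12 - 2 = 10)
l(K, y) = 10
1/(386352 + l(C(12), -449)) = 1/(386352 + 10) = 1/386362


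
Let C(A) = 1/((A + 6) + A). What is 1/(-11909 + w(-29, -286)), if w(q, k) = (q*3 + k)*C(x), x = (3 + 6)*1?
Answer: -24/286189 ≈ -8.3861e-5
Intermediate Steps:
x = 9 (x = 9*1 = 9)
C(A) = 1/(6 + 2*A) (C(A) = 1/((6 + A) + A) = 1/(6 + 2*A))
w(q, k) = q/8 + k/24 (w(q, k) = (q*3 + k)*(1/(2*(3 + 9))) = (3*q + k)*((½)/12) = (k + 3*q)*((½)*(1/12)) = (k + 3*q)*(1/24) = q/8 + k/24)
1/(-11909 + w(-29, -286)) = 1/(-11909 + ((⅛)*(-29) + (1/24)*(-286))) = 1/(-11909 + (-29/8 - 143/12)) = 1/(-11909 - 373/24) = 1/(-286189/24) = -24/286189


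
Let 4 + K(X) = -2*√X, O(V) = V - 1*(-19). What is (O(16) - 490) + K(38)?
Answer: -459 - 2*√38 ≈ -471.33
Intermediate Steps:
O(V) = 19 + V (O(V) = V + 19 = 19 + V)
K(X) = -4 - 2*√X
(O(16) - 490) + K(38) = ((19 + 16) - 490) + (-4 - 2*√38) = (35 - 490) + (-4 - 2*√38) = -455 + (-4 - 2*√38) = -459 - 2*√38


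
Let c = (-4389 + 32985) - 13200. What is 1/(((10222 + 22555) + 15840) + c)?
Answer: 1/64013 ≈ 1.5622e-5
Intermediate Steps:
c = 15396 (c = 28596 - 13200 = 15396)
1/(((10222 + 22555) + 15840) + c) = 1/(((10222 + 22555) + 15840) + 15396) = 1/((32777 + 15840) + 15396) = 1/(48617 + 15396) = 1/64013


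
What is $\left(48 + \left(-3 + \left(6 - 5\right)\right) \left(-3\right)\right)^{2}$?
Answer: $2916$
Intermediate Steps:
$\left(48 + \left(-3 + \left(6 - 5\right)\right) \left(-3\right)\right)^{2} = \left(48 + \left(-3 + 1\right) \left(-3\right)\right)^{2} = \left(48 - -6\right)^{2} = \left(48 + 6\right)^{2} = 54^{2} = 2916$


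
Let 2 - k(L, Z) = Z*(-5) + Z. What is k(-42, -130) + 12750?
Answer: 12232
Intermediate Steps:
k(L, Z) = 2 + 4*Z (k(L, Z) = 2 - (Z*(-5) + Z) = 2 - (-5*Z + Z) = 2 - (-4)*Z = 2 + 4*Z)
k(-42, -130) + 12750 = (2 + 4*(-130)) + 12750 = (2 - 520) + 12750 = -518 + 12750 = 12232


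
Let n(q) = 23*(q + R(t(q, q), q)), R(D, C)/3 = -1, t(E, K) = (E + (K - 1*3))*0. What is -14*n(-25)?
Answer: 9016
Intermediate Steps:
t(E, K) = 0 (t(E, K) = (E + (K - 3))*0 = (E + (-3 + K))*0 = (-3 + E + K)*0 = 0)
R(D, C) = -3 (R(D, C) = 3*(-1) = -3)
n(q) = -69 + 23*q (n(q) = 23*(q - 3) = 23*(-3 + q) = -69 + 23*q)
-14*n(-25) = -14*(-69 + 23*(-25)) = -14*(-69 - 575) = -14*(-644) = 9016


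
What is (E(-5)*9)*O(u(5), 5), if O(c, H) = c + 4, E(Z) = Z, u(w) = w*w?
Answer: -1305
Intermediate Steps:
u(w) = w²
O(c, H) = 4 + c
(E(-5)*9)*O(u(5), 5) = (-5*9)*(4 + 5²) = -45*(4 + 25) = -45*29 = -1305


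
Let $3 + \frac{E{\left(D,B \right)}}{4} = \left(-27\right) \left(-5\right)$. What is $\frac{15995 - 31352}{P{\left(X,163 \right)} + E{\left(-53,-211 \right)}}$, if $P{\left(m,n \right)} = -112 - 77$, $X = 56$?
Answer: $- \frac{5119}{113} \approx -45.301$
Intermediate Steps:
$E{\left(D,B \right)} = 528$ ($E{\left(D,B \right)} = -12 + 4 \left(\left(-27\right) \left(-5\right)\right) = -12 + 4 \cdot 135 = -12 + 540 = 528$)
$P{\left(m,n \right)} = -189$ ($P{\left(m,n \right)} = -112 - 77 = -189$)
$\frac{15995 - 31352}{P{\left(X,163 \right)} + E{\left(-53,-211 \right)}} = \frac{15995 - 31352}{-189 + 528} = - \frac{15357}{339} = \left(-15357\right) \frac{1}{339} = - \frac{5119}{113}$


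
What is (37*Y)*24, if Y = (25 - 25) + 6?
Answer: 5328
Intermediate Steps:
Y = 6 (Y = 0 + 6 = 6)
(37*Y)*24 = (37*6)*24 = 222*24 = 5328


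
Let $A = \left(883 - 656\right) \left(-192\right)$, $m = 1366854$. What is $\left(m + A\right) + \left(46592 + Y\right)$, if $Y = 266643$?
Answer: $1636505$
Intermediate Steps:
$A = -43584$ ($A = 227 \left(-192\right) = -43584$)
$\left(m + A\right) + \left(46592 + Y\right) = \left(1366854 - 43584\right) + \left(46592 + 266643\right) = 1323270 + 313235 = 1636505$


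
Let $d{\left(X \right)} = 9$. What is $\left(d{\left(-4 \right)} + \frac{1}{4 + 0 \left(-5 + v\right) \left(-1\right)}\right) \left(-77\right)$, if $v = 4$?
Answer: $- \frac{2849}{4} \approx -712.25$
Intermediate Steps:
$\left(d{\left(-4 \right)} + \frac{1}{4 + 0 \left(-5 + v\right) \left(-1\right)}\right) \left(-77\right) = \left(9 + \frac{1}{4 + 0 \left(-5 + 4\right) \left(-1\right)}\right) \left(-77\right) = \left(9 + \frac{1}{4 + 0 \left(-1\right) \left(-1\right)}\right) \left(-77\right) = \left(9 + \frac{1}{4 + 0 \left(-1\right)}\right) \left(-77\right) = \left(9 + \frac{1}{4 + 0}\right) \left(-77\right) = \left(9 + \frac{1}{4}\right) \left(-77\right) = \frac{37}{4} \left(-77\right) = - \frac{2849}{4}$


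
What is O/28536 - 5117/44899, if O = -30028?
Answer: -373561471/320309466 ≈ -1.1663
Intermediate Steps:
O/28536 - 5117/44899 = -30028/28536 - 5117/44899 = -30028*1/28536 - 5117*1/44899 = -7507/7134 - 5117/44899 = -373561471/320309466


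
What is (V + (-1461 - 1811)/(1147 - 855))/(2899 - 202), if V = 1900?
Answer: 137882/196881 ≈ 0.70033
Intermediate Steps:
(V + (-1461 - 1811)/(1147 - 855))/(2899 - 202) = (1900 + (-1461 - 1811)/(1147 - 855))/(2899 - 202) = (1900 - 3272/292)/2697 = (1900 - 3272*1/292)*(1/2697) = (1900 - 818/73)*(1/2697) = (137882/73)*(1/2697) = 137882/196881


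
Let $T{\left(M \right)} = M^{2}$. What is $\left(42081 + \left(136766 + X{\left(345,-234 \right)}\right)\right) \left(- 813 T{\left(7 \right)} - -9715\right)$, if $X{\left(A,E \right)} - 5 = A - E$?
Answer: $-5404820582$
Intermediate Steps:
$X{\left(A,E \right)} = 5 + A - E$ ($X{\left(A,E \right)} = 5 + \left(A - E\right) = 5 + A - E$)
$\left(42081 + \left(136766 + X{\left(345,-234 \right)}\right)\right) \left(- 813 T{\left(7 \right)} - -9715\right) = \left(42081 + \left(136766 + \left(5 + 345 - -234\right)\right)\right) \left(- 813 \cdot 7^{2} - -9715\right) = \left(42081 + \left(136766 + \left(5 + 345 + 234\right)\right)\right) \left(\left(-813\right) 49 + \left(-142204 + 151919\right)\right) = \left(42081 + \left(136766 + 584\right)\right) \left(-39837 + 9715\right) = \left(42081 + 137350\right) \left(-30122\right) = 179431 \left(-30122\right) = -5404820582$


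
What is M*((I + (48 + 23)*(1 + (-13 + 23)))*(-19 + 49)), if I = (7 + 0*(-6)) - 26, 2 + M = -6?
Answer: -182880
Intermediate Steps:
M = -8 (M = -2 - 6 = -8)
I = -19 (I = (7 + 0) - 26 = 7 - 26 = -19)
M*((I + (48 + 23)*(1 + (-13 + 23)))*(-19 + 49)) = -8*(-19 + (48 + 23)*(1 + (-13 + 23)))*(-19 + 49) = -8*(-19 + 71*(1 + 10))*30 = -8*(-19 + 71*11)*30 = -8*(-19 + 781)*30 = -6096*30 = -8*22860 = -182880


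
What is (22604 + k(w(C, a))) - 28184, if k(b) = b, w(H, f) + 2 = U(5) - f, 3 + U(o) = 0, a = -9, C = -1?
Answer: -5576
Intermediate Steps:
U(o) = -3 (U(o) = -3 + 0 = -3)
w(H, f) = -5 - f (w(H, f) = -2 + (-3 - f) = -5 - f)
(22604 + k(w(C, a))) - 28184 = (22604 + (-5 - 1*(-9))) - 28184 = (22604 + (-5 + 9)) - 28184 = (22604 + 4) - 28184 = 22608 - 28184 = -5576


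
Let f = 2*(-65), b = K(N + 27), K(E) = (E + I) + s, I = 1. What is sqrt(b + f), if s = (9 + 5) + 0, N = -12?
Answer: 10*I ≈ 10.0*I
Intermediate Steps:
s = 14 (s = 14 + 0 = 14)
K(E) = 15 + E (K(E) = (E + 1) + 14 = (1 + E) + 14 = 15 + E)
b = 30 (b = 15 + (-12 + 27) = 15 + 15 = 30)
f = -130
sqrt(b + f) = sqrt(30 - 130) = sqrt(-100) = 10*I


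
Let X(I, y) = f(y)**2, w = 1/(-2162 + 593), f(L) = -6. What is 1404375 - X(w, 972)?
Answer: 1404339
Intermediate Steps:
w = -1/1569 (w = 1/(-1569) = -1/1569 ≈ -0.00063735)
X(I, y) = 36 (X(I, y) = (-6)**2 = 36)
1404375 - X(w, 972) = 1404375 - 1*36 = 1404375 - 36 = 1404339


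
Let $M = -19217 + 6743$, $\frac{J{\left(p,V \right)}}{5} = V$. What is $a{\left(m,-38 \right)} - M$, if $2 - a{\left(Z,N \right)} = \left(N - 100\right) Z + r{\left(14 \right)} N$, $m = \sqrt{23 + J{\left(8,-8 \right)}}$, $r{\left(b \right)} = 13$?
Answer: $12970 + 138 i \sqrt{17} \approx 12970.0 + 568.99 i$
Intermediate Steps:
$J{\left(p,V \right)} = 5 V$
$M = -12474$
$m = i \sqrt{17}$ ($m = \sqrt{23 + 5 \left(-8\right)} = \sqrt{23 - 40} = \sqrt{-17} = i \sqrt{17} \approx 4.1231 i$)
$a{\left(Z,N \right)} = 2 - 13 N - Z \left(-100 + N\right)$ ($a{\left(Z,N \right)} = 2 - \left(\left(N - 100\right) Z + 13 N\right) = 2 - \left(\left(-100 + N\right) Z + 13 N\right) = 2 - \left(Z \left(-100 + N\right) + 13 N\right) = 2 - \left(13 N + Z \left(-100 + N\right)\right) = 2 - 13 N - Z \left(-100 + N\right)$)
$a{\left(m,-38 \right)} - M = \left(2 - -494 + 100 i \sqrt{17} - - 38 i \sqrt{17}\right) - -12474 = \left(2 + 494 + 100 i \sqrt{17} + 38 i \sqrt{17}\right) + 12474 = \left(496 + 138 i \sqrt{17}\right) + 12474 = 12970 + 138 i \sqrt{17}$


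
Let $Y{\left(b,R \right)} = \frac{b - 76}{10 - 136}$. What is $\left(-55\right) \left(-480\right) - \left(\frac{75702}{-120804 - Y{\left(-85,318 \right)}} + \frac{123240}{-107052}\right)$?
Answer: $\frac{16521270108626}{625763545} \approx 26402.0$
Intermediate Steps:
$Y{\left(b,R \right)} = \frac{38}{63} - \frac{b}{126}$ ($Y{\left(b,R \right)} = \frac{-76 + b}{-126} = \left(-76 + b\right) \left(- \frac{1}{126}\right) = \frac{38}{63} - \frac{b}{126}$)
$\left(-55\right) \left(-480\right) - \left(\frac{75702}{-120804 - Y{\left(-85,318 \right)}} + \frac{123240}{-107052}\right) = \left(-55\right) \left(-480\right) - \left(\frac{75702}{-120804 - \left(\frac{38}{63} - - \frac{85}{126}\right)} + \frac{123240}{-107052}\right) = 26400 - \left(\frac{75702}{-120804 - \left(\frac{38}{63} + \frac{85}{126}\right)} + 123240 \left(- \frac{1}{107052}\right)\right) = 26400 - \left(\frac{75702}{-120804 - \frac{23}{18}} - \frac{10270}{8921}\right) = 26400 - \left(\frac{75702}{- \frac{2174495}{18}} - \frac{10270}{8921}\right) = 26400 - \left(75702 \left(- \frac{18}{2174495}\right) - \frac{10270}{8921}\right) = 26400 - \left(- \frac{43956}{70145} - \frac{10270}{8921}\right) = 26400 - - \frac{1112520626}{625763545} = 26400 + \frac{1112520626}{625763545} = \frac{16521270108626}{625763545}$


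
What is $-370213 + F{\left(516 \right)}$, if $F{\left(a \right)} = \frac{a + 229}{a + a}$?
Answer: $- \frac{382059071}{1032} \approx -3.7021 \cdot 10^{5}$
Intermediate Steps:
$F{\left(a \right)} = \frac{229 + a}{2 a}$
$-370213 + F{\left(516 \right)} = -370213 + \frac{229 + 516}{2 \cdot 516} = -370213 + \frac{1}{2} \cdot \frac{1}{516} \cdot 745 = -370213 + \frac{745}{1032} = - \frac{382059071}{1032}$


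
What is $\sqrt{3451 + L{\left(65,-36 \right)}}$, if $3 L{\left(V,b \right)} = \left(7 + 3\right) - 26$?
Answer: $\frac{\sqrt{31011}}{3} \approx 58.7$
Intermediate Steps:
$L{\left(V,b \right)} = - \frac{16}{3}$ ($L{\left(V,b \right)} = \frac{\left(7 + 3\right) - 26}{3} = \frac{10 - 26}{3} = \frac{1}{3} \left(-16\right) = - \frac{16}{3}$)
$\sqrt{3451 + L{\left(65,-36 \right)}} = \sqrt{3451 - \frac{16}{3}} = \sqrt{\frac{10337}{3}} = \frac{\sqrt{31011}}{3}$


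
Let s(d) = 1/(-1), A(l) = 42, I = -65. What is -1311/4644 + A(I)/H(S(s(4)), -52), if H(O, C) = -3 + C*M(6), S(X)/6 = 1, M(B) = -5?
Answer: -47293/397836 ≈ -0.11888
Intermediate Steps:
s(d) = -1
S(X) = 6 (S(X) = 6*1 = 6)
H(O, C) = -3 - 5*C (H(O, C) = -3 + C*(-5) = -3 - 5*C)
-1311/4644 + A(I)/H(S(s(4)), -52) = -1311/4644 + 42/(-3 - 5*(-52)) = -1311*1/4644 + 42/(-3 + 260) = -437/1548 + 42/257 = -47293/397836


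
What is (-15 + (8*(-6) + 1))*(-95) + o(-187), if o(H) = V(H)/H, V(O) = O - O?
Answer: 5890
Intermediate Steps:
V(O) = 0
o(H) = 0 (o(H) = 0/H = 0)
(-15 + (8*(-6) + 1))*(-95) + o(-187) = (-15 + (8*(-6) + 1))*(-95) + 0 = (-15 + (-48 + 1))*(-95) + 0 = (-15 - 47)*(-95) + 0 = -62*(-95) + 0 = 5890 + 0 = 5890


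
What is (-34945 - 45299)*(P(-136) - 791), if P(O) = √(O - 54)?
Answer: 63473004 - 80244*I*√190 ≈ 6.3473e+7 - 1.1061e+6*I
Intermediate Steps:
P(O) = √(-54 + O)
(-34945 - 45299)*(P(-136) - 791) = (-34945 - 45299)*(√(-54 - 136) - 791) = -80244*(√(-190) - 791) = -80244*(I*√190 - 791) = -80244*(-791 + I*√190) = 63473004 - 80244*I*√190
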